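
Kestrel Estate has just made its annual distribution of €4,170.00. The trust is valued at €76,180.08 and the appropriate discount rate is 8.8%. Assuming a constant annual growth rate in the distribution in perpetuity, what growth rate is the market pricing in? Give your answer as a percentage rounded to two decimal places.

3.15%

P = D₀(1+g)/(r−g) ⇒ P(r−g) = D₀(1+g) ⇒ g(P+D₀) = P·r − D₀
g = (P·r − D₀)/(P + D₀) = (€76,180.08×0.088 − €4,170.00) / (€76,180.08 + €4,170.00) = 0.031535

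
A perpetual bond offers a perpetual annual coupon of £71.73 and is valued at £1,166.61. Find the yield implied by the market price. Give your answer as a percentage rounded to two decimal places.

6.15%

P = C/r ⇒ r = C/P = £71.73/£1,166.61 = 0.061486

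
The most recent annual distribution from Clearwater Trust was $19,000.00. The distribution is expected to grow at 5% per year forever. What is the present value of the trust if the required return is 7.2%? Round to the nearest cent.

$906818.18

D₁ = D₀ × (1 + g) = $19,000.00 × 1.05 = $19,950.0000
Growing perpetuity: P = D₁ / (r − g) = $19,950.0000 / (0.072 − 0.05) = $906,818.18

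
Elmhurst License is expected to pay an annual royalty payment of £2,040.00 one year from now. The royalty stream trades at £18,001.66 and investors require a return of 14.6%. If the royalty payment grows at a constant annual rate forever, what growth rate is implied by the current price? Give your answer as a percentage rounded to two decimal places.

P = D₁/(r−g) ⇒ g = r − D₁/P = 0.146 − £2,040.00/£18,001.66 = 0.032677

3.27%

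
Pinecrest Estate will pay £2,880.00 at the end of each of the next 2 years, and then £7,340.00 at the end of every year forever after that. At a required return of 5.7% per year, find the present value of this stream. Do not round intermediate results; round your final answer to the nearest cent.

£120560.49

PV of 2-year annuity: £2,880.00 × [1 − (1+0.057)^−2] / 0.057 = 5302.45272
Perpetuity value at year 2: £7,340.00 / 0.057 = 128771.92982
PV of perpetuity: 128771.92982 / (1+0.057)^2 = 115258.03990
Total PV = 5302.45272 + 115258.03990 = 120560.49262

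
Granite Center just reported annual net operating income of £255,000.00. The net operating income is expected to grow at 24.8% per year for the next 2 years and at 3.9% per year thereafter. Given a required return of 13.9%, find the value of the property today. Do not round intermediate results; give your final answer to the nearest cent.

£3766352.24

D_1 = 318240.00000
D_2 = 397163.52000
Terminal value at year 2: TV = D_2×(1+g_2)/(r−g_2) = 412652.89728/0.1 = 4126528.97280
P_0 = D_1/(1+r)^1 + D_2/(1+r)^2 + TV/(1+r)^2
    = 279402.98507 + 306141.28654 + 3180807.96719 = 3766352.23881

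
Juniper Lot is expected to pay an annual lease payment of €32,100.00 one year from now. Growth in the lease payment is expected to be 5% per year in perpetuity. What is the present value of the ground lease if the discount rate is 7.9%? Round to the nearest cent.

Growing perpetuity: P = D₁ / (r − g) = €32,100.0000 / (0.079 − 0.05) = €1,106,896.55

€1106896.55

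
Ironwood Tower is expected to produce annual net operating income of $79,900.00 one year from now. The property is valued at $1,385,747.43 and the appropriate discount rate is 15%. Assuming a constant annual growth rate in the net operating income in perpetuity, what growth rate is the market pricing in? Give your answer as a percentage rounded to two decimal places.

P = D₁/(r−g) ⇒ g = r − D₁/P = 0.15 − $79,900.00/$1,385,747.43 = 0.092342

9.23%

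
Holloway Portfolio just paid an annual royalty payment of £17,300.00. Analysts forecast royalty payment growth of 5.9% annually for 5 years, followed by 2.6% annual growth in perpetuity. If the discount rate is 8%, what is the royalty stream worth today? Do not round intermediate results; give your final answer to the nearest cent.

D_1 = 18320.70000
D_2 = 19401.62130
D_3 = 20546.31696
D_4 = 21758.54966
D_5 = 23042.30409
Terminal value at year 5: TV = D_5×(1+g_2)/(r−g_2) = 23641.40399/0.054 = 437803.77765
P_0 = D_1/(1+r)^1 + D_2/(1+r)^2 + D_3/(1+r)^3 + D_4/(1+r)^4 + D_5/(1+r)^5 + TV/(1+r)^5
    = 16963.61111 + 16633.76312 + 16310.32883 + 15993.18355 + 15682.20498 + 297961.89467 = 379544.98626

£379544.99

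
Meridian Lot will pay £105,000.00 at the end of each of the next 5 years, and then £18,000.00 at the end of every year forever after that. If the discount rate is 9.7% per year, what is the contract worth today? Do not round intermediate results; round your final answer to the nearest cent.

£517908.67

PV of 5-year annuity: £105,000.00 × [1 − (1+0.097)^−5] / 0.097 = 401102.00082
Perpetuity value at year 5: £18,000.00 / 0.097 = 185567.01031
PV of perpetuity: 185567.01031 / (1+0.097)^5 = 116806.66731
Total PV = 401102.00082 + 116806.66731 = 517908.66813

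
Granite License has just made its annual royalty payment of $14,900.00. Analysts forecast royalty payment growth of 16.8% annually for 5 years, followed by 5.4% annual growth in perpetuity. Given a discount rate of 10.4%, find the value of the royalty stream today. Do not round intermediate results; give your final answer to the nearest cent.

$504821.06

D_1 = 17403.20000
D_2 = 20326.93760
D_3 = 23741.86312
D_4 = 27730.49612
D_5 = 32389.21947
Terminal value at year 5: TV = D_5×(1+g_2)/(r−g_2) = 34138.23732/0.05 = 682764.74640
P_0 = D_1/(1+r)^1 + D_2/(1+r)^2 + D_3/(1+r)^3 + D_4/(1+r)^4 + D_5/(1+r)^5 + TV/(1+r)^5
    = 15763.76812 + 16677.60975 + 17644.42770 + 18667.29308 + 19749.45499 + 416318.51127 = 504821.06490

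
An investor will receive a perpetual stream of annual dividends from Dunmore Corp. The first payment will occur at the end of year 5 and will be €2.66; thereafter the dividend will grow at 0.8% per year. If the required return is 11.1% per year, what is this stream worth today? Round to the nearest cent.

Value at end of year 4: C₁ / (r − g) = €2.66 / (0.111 − 0.008) = €25.8252
Discount to today: PV = €25.8252 / (1 + 0.111)^4 = €25.8252 / 1.523548 = €16.95

€16.95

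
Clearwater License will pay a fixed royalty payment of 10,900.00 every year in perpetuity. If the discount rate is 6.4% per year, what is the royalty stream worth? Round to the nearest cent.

170312.50

Level perpetuity: PV = C / r = 10,900.00 / 0.064 = 170,312.50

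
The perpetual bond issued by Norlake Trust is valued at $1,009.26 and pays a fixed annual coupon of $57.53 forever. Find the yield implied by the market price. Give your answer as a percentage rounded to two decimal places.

5.70%

P = C/r ⇒ r = C/P = $57.53/$1,009.26 = 0.057002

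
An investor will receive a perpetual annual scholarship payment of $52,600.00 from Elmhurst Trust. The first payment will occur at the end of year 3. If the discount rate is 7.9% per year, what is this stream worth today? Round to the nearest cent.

$571894.29

Value at end of year 2: C / r = $52,600.00 / 0.079 = $665,822.7848
Discount to today: PV = $665,822.7848 / (1 + 0.079)^2 = $665,822.7848 / 1.164241 = $571,894.29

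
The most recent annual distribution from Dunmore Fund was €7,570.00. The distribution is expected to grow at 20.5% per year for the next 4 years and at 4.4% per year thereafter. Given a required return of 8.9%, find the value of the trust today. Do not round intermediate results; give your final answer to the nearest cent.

€302530.81

D_1 = 9121.85000
D_2 = 10991.82925
D_3 = 13245.15425
D_4 = 15960.41087
Terminal value at year 4: TV = D_4×(1+g_2)/(r−g_2) = 16662.66894/0.045 = 370281.53211
P_0 = D_1/(1+r)^1 + D_2/(1+r)^2 + D_3/(1+r)^3 + D_4/(1+r)^4 + TV/(1+r)^4
    = 8376.35445 + 9268.60158 + 10255.89063 + 11348.34547 + 263281.61482 = 302530.80695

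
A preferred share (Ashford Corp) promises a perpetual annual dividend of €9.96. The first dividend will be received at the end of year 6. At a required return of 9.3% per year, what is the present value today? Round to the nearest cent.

Value at end of year 5: C / r = €9.96 / 0.093 = €107.0968
Discount to today: PV = €107.0968 / (1 + 0.093)^5 = €107.0968 / 1.559915 = €68.66

€68.66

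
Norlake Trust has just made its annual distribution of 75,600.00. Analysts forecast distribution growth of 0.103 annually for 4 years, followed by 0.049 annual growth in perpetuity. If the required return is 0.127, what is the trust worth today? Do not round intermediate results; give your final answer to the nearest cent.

1219483.92

D_1 = 83386.80000
D_2 = 91975.64040
D_3 = 101449.13136
D_4 = 111898.39189
Terminal value at year 4: TV = D_4×(1+g_2)/(r−g_2) = 117381.41309/0.078 = 1504889.91146
P_0 = D_1/(1+r)^1 + D_2/(1+r)^2 + D_3/(1+r)^3 + D_4/(1+r)^4 + TV/(1+r)^4
    = 73990.06211 + 72414.40862 + 70872.30941 + 69363.04994 + 932844.09464 = 1219483.92471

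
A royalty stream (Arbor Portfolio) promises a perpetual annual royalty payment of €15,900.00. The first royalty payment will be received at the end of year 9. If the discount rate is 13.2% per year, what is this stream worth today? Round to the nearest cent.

€44673.69

Value at end of year 8: C / r = €15,900.00 / 0.132 = €120,454.5455
Discount to today: PV = €120,454.5455 / (1 + 0.132)^8 = €120,454.5455 / 2.696320 = €44,673.69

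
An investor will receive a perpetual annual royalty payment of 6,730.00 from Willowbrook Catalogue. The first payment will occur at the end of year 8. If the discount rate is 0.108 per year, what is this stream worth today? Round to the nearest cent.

Value at end of year 7: C / r = 6,730.00 / 0.108 = 62,314.8148
Discount to today: PV = 62,314.8148 / (1 + 0.108)^7 = 62,314.8148 / 2.050115 = 30,395.76

30395.76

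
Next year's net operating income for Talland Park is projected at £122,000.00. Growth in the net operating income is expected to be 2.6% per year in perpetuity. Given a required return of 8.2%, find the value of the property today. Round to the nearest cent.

£2178571.43

Growing perpetuity: P = D₁ / (r − g) = £122,000.0000 / (0.082 − 0.026) = £2,178,571.43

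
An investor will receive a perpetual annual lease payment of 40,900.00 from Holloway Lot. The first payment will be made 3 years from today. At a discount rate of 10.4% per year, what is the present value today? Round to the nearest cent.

Value at end of year 2: C / r = 40,900.00 / 0.104 = 393,269.2308
Discount to today: PV = 393,269.2308 / (1 + 0.104)^2 = 393,269.2308 / 1.218816 = 322,664.97

322664.97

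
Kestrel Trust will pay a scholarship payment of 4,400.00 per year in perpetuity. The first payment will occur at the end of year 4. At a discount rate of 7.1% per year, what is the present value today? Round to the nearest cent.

Value at end of year 3: C / r = 4,400.00 / 0.071 = 61,971.8310
Discount to today: PV = 61,971.8310 / (1 + 0.071)^3 = 61,971.8310 / 1.228481 = 50,445.90

50445.90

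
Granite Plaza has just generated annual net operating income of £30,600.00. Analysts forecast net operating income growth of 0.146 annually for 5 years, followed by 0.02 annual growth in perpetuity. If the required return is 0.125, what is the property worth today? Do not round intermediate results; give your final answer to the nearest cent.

£487840.69

D_1 = 35067.60000
D_2 = 40187.46960
D_3 = 46054.84016
D_4 = 52778.84683
D_5 = 60484.55846
Terminal value at year 5: TV = D_5×(1+g_2)/(r−g_2) = 61694.24963/0.105 = 587564.28220
P_0 = D_1/(1+r)^1 + D_2/(1+r)^2 + D_3/(1+r)^3 + D_4/(1+r)^4 + D_5/(1+r)^5 + TV/(1+r)^5
    = 31171.20000 + 31753.06240 + 32345.78623 + 32949.57424 + 33564.63296 + 326056.43447 = 487840.69030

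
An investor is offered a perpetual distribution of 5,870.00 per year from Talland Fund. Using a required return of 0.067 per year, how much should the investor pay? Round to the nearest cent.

Level perpetuity: PV = C / r = 5,870.00 / 0.067 = 87,611.94

87611.94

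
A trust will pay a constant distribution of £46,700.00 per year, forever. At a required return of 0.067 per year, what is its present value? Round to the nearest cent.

£697014.93

Level perpetuity: PV = C / r = £46,700.00 / 0.067 = £697,014.93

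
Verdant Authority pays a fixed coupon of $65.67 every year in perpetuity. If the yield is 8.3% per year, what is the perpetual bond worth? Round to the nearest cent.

Level perpetuity: PV = C / r = $65.67 / 0.083 = $791.20

$791.20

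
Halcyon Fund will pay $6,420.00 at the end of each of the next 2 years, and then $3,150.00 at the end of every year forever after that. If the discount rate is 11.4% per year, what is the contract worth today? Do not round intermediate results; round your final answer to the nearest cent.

PV of 2-year annuity: $6,420.00 × [1 − (1+0.114)^−2] / 0.114 = 10936.28021
Perpetuity value at year 2: $3,150.00 / 0.114 = 27631.57895
PV of perpetuity: 27631.57895 / (1+0.114)^2 = 22265.64707
Total PV = 10936.28021 + 22265.64707 = 33201.92728

$33201.93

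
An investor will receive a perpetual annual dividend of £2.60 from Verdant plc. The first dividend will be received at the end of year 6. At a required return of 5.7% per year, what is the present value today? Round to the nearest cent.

£34.57

Value at end of year 5: C / r = £2.60 / 0.057 = £45.6140
Discount to today: PV = £45.6140 / (1 + 0.057)^5 = £45.6140 / 1.319395 = £34.57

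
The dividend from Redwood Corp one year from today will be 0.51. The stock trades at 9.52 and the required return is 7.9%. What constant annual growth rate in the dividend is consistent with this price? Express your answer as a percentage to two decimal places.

2.54%

P = D₁/(r−g) ⇒ g = r − D₁/P = 0.079 − 0.51/9.52 = 0.025429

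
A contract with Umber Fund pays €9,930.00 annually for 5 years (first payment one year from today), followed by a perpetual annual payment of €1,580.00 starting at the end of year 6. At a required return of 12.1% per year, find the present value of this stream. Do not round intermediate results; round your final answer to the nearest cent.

€43083.31

PV of 5-year annuity: €9,930.00 × [1 − (1+0.121)^−5] / 0.121 = 35706.92827
Perpetuity value at year 5: €1,580.00 / 0.121 = 13057.85124
PV of perpetuity: 13057.85124 / (1+0.121)^5 = 7376.38632
Total PV = 35706.92827 + 7376.38632 = 43083.31459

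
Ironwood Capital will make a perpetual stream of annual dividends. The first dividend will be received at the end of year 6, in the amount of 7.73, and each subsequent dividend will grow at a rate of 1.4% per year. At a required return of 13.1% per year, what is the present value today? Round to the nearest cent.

35.70

Value at end of year 5: C₁ / (r − g) = 7.73 / (0.131 − 0.014) = 66.0684
Discount to today: PV = 66.0684 / (1 + 0.131)^5 = 66.0684 / 1.850602 = 35.70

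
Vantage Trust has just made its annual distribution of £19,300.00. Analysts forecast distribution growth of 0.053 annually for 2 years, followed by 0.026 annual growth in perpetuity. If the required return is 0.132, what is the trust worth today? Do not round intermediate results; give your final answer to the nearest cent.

£196298.43

D_1 = 20322.90000
D_2 = 21400.01370
Terminal value at year 2: TV = D_2×(1+g_2)/(r−g_2) = 21956.41406/0.106 = 207135.98166
P_0 = D_1/(1+r)^1 + D_2/(1+r)^2 + TV/(1+r)^2
    = 17953.09187 + 16700.18175 + 161645.15544 = 196298.42906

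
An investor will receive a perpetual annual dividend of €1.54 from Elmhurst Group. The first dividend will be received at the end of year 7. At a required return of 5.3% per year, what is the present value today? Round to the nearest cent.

€21.31

Value at end of year 6: C / r = €1.54 / 0.053 = €29.0566
Discount to today: PV = €29.0566 / (1 + 0.053)^6 = €29.0566 / 1.363233 = €21.31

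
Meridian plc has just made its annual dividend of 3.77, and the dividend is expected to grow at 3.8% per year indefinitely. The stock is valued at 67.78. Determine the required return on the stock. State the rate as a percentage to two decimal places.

9.57%

D₁ = 3.77 × 1.038 = 3.9133
P = D₁/(r − g) ⇒ r = D₁/P + g = 3.9133/67.78 + 0.038 = 0.057735 + 0.038 = 0.095735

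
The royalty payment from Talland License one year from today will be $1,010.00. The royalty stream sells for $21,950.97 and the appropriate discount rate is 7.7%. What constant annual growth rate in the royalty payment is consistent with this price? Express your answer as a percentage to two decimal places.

P = D₁/(r−g) ⇒ g = r − D₁/P = 0.077 − $1,010.00/$21,950.97 = 0.030988

3.10%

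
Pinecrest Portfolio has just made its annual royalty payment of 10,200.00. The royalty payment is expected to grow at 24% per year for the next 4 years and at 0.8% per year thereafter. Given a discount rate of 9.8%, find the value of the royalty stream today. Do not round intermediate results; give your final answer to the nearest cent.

241631.73

D_1 = 12648.00000
D_2 = 15683.52000
D_3 = 19447.56480
D_4 = 24114.98035
Terminal value at year 4: TV = D_4×(1+g_2)/(r−g_2) = 24307.90019/0.09 = 270087.77994
P_0 = D_1/(1+r)^1 + D_2/(1+r)^2 + D_3/(1+r)^3 + D_4/(1+r)^4 + TV/(1+r)^4
    = 11519.12568 + 13008.84868 + 14691.23166 + 16591.19058 + 185821.33447 = 241631.73106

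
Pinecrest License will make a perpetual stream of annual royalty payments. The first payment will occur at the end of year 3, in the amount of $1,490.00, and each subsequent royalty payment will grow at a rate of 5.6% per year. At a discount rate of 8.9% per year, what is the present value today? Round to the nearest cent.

Value at end of year 2: C₁ / (r − g) = $1,490.00 / (0.089 − 0.056) = $45,151.5152
Discount to today: PV = $45,151.5152 / (1 + 0.089)^2 = $45,151.5152 / 1.185921 = $38,072.95

$38072.95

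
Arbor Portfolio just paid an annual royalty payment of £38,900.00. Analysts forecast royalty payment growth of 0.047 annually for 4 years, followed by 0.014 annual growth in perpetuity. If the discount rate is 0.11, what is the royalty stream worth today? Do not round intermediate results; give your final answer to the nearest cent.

D_1 = 40728.30000
D_2 = 42642.53010
D_3 = 44646.72901
D_4 = 46745.12528
Terminal value at year 4: TV = D_4×(1+g_2)/(r−g_2) = 47399.55703/0.096 = 493745.38575
P_0 = D_1/(1+r)^1 + D_2/(1+r)^2 + D_3/(1+r)^3 + D_4/(1+r)^4 + TV/(1+r)^4
    = 36692.16216 + 34609.63404 + 32645.30346 + 30792.46191 + 325245.37894 = 459984.94051

£459984.94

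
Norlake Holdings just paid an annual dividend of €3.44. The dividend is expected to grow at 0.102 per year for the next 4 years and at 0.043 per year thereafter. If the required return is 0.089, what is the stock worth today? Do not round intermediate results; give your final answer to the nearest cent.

€95.97

D_1 = 3.79088
D_2 = 4.17755
D_3 = 4.60366
D_4 = 5.07323
Terminal value at year 4: TV = D_4×(1+g_2)/(r−g_2) = 5.29138/0.046 = 115.03005
P_0 = D_1/(1+r)^1 + D_2/(1+r)^2 + D_3/(1+r)^3 + D_4/(1+r)^4 + TV/(1+r)^4
    = 3.48107 + 3.52262 + 3.56467 + 3.60723 + 81.78992 = 95.96550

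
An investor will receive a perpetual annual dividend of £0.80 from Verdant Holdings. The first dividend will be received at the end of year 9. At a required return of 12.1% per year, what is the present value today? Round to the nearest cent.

Value at end of year 8: C / r = £0.80 / 0.121 = £6.6116
Discount to today: PV = £6.6116 / (1 + 0.121)^8 = £6.6116 / 2.493704 = £2.65

£2.65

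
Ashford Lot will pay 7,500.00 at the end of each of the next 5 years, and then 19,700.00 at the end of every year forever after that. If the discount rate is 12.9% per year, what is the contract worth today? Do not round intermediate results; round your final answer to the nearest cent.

109698.05

PV of 5-year annuity: 7,500.00 × [1 − (1+0.129)^−5] / 0.129 = 26443.72571
Perpetuity value at year 5: 19,700.00 / 0.129 = 152713.17829
PV of perpetuity: 152713.17829 / (1+0.129)^5 = 83254.32542
Total PV = 26443.72571 + 83254.32542 = 109698.05113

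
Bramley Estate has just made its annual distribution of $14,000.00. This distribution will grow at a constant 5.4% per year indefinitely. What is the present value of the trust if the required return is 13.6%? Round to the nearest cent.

D₁ = D₀ × (1 + g) = $14,000.00 × 1.054 = $14,756.0000
Growing perpetuity: P = D₁ / (r − g) = $14,756.0000 / (0.136 − 0.054) = $179,951.22

$179951.22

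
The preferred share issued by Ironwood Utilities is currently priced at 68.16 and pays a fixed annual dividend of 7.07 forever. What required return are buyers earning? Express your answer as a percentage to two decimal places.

10.37%

P = C/r ⇒ r = C/P = 7.07/68.16 = 0.103727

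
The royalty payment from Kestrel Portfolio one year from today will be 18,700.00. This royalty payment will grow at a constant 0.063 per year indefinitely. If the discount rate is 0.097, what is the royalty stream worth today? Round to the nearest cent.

550000.00

Growing perpetuity: P = D₁ / (r − g) = 18,700.0000 / (0.097 − 0.063) = 550,000.00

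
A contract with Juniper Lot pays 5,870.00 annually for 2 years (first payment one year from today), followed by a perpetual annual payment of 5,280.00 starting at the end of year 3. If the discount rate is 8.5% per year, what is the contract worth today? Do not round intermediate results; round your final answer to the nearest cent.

63162.60

PV of 2-year annuity: 5,870.00 × [1 − (1+0.085)^−2] / 0.085 = 10396.44078
Perpetuity value at year 2: 5,280.00 / 0.085 = 62117.64706
PV of perpetuity: 62117.64706 / (1+0.085)^2 = 52766.16370
Total PV = 10396.44078 + 52766.16370 = 63162.60448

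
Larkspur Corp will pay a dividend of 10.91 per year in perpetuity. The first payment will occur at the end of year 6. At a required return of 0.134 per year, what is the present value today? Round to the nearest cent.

Value at end of year 5: C / r = 10.91 / 0.134 = 81.4179
Discount to today: PV = 81.4179 / (1 + 0.134)^5 = 81.4179 / 1.875276 = 43.42

43.42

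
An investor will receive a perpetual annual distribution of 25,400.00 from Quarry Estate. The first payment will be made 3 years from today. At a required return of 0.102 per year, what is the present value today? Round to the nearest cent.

205055.00

Value at end of year 2: C / r = 25,400.00 / 0.102 = 249,019.6078
Discount to today: PV = 249,019.6078 / (1 + 0.102)^2 = 249,019.6078 / 1.214404 = 205,055.00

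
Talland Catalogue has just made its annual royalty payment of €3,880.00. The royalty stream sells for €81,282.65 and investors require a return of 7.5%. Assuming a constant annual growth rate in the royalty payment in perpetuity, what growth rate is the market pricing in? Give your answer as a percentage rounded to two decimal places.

P = D₀(1+g)/(r−g) ⇒ P(r−g) = D₀(1+g) ⇒ g(P+D₀) = P·r − D₀
g = (P·r − D₀)/(P + D₀) = (€81,282.65×0.075 − €3,880.00) / (€81,282.65 + €3,880.00) = 0.026023

2.60%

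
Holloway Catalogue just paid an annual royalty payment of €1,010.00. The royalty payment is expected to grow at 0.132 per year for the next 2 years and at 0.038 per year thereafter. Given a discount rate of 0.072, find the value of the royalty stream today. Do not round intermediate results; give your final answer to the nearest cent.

€36575.70

D_1 = 1143.32000
D_2 = 1294.23824
Terminal value at year 2: TV = D_2×(1+g_2)/(r−g_2) = 1343.41929/0.034 = 39512.33215
P_0 = D_1/(1+r)^1 + D_2/(1+r)^2 + TV/(1+r)^2
    = 1066.52985 + 1126.22369 + 34382.94664 = 36575.70018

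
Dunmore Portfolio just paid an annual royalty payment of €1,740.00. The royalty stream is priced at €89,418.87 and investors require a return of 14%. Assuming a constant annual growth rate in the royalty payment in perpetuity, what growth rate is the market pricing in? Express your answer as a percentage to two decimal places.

11.82%

P = D₀(1+g)/(r−g) ⇒ P(r−g) = D₀(1+g) ⇒ g(P+D₀) = P·r − D₀
g = (P·r − D₀)/(P + D₀) = (€89,418.87×0.14 − €1,740.00) / (€89,418.87 + €1,740.00) = 0.118240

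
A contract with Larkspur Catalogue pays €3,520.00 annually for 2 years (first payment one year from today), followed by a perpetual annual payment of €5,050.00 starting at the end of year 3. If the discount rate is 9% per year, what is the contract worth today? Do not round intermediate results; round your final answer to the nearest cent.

€53419.67

PV of 2-year annuity: €3,520.00 × [1 − (1+0.09)^−2] / 0.09 = 6192.07137
Perpetuity value at year 2: €5,050.00 / 0.09 = 56111.11111
PV of perpetuity: 56111.11111 / (1+0.09)^2 = 47227.59962
Total PV = 6192.07137 + 47227.59962 = 53419.67100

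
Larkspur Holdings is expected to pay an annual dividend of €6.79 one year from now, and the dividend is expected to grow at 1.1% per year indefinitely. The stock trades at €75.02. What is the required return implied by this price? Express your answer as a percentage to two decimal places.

10.15%

P = D₁/(r − g) ⇒ r = D₁/P + g = €6.7900/€75.02 + 0.011 = 0.090509 + 0.011 = 0.101509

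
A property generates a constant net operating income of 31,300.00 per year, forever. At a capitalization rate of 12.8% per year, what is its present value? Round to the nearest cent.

244531.25

Level perpetuity: PV = C / r = 31,300.00 / 0.128 = 244,531.25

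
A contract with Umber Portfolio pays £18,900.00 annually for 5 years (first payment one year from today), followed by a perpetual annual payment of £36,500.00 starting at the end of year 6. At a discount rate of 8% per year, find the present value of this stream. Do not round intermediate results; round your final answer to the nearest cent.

PV of 5-year annuity: £18,900.00 × [1 − (1+0.08)^−5] / 0.08 = 75462.21970
Perpetuity value at year 5: £36,500.00 / 0.08 = 456250.00000
PV of perpetuity: 456250.00000 / (1+0.08)^5 = 310516.08365
Total PV = 75462.21970 + 310516.08365 = 385978.30335

£385978.30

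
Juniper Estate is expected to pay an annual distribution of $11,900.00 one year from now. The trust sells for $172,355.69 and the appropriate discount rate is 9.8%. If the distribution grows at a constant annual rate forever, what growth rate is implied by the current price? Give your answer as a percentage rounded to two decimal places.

P = D₁/(r−g) ⇒ g = r − D₁/P = 0.098 − $11,900.00/$172,355.69 = 0.028957

2.90%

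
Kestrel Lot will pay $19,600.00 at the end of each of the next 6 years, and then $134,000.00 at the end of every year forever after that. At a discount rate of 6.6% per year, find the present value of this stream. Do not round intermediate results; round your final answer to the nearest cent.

$1478211.64

PV of 6-year annuity: $19,600.00 × [1 − (1+0.066)^−6] / 0.066 = 94589.08367
Perpetuity value at year 6: $134,000.00 / 0.066 = 2030303.03030
PV of perpetuity: 2030303.03030 / (1+0.066)^6 = 1383622.56031
Total PV = 94589.08367 + 1383622.56031 = 1478211.64398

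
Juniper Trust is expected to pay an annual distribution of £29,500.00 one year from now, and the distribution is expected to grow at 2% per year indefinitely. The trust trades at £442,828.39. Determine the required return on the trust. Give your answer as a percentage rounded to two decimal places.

8.66%

P = D₁/(r − g) ⇒ r = D₁/P + g = £29,500.0000/£442,828.39 + 0.02 = 0.066617 + 0.02 = 0.086617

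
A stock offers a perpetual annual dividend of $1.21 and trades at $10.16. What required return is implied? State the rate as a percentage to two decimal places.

P = C/r ⇒ r = C/P = $1.21/$10.16 = 0.119094

11.91%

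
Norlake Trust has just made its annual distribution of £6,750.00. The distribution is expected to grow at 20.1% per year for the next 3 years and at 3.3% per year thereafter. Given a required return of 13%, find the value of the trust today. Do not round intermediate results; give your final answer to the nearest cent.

£109205.99

D_1 = 8106.75000
D_2 = 9736.20675
D_3 = 11693.18431
Terminal value at year 3: TV = D_3×(1+g_2)/(r−g_2) = 12079.05939/0.097 = 124526.38545
P_0 = D_1/(1+r)^1 + D_2/(1+r)^2 + D_3/(1+r)^3 + TV/(1+r)^3
    = 7174.11504 + 7624.87802 + 8103.96328 + 86303.03165 = 109205.98800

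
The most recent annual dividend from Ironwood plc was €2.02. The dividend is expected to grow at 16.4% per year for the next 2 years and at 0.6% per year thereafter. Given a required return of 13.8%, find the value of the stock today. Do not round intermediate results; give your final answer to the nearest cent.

D_1 = 2.35128
D_2 = 2.73689
Terminal value at year 2: TV = D_2×(1+g_2)/(r−g_2) = 2.75331/0.132 = 20.85842
P_0 = D_1/(1+r)^1 + D_2/(1+r)^2 + TV/(1+r)^2
    = 2.06615 + 2.11336 + 16.10634 = 20.28585

€20.29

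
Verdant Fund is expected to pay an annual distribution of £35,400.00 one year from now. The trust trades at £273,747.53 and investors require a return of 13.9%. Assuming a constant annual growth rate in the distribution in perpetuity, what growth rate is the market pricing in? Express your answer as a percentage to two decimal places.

0.97%

P = D₁/(r−g) ⇒ g = r − D₁/P = 0.139 − £35,400.00/£273,747.53 = 0.009684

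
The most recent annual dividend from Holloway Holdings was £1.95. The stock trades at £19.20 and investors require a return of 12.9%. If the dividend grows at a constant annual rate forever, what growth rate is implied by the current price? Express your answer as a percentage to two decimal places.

2.49%

P = D₀(1+g)/(r−g) ⇒ P(r−g) = D₀(1+g) ⇒ g(P+D₀) = P·r − D₀
g = (P·r − D₀)/(P + D₀) = (£19.20×0.129 − £1.95) / (£19.20 + £1.95) = 0.024908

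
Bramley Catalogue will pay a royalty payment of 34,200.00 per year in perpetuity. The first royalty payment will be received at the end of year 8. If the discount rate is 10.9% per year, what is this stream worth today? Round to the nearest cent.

152082.34

Value at end of year 7: C / r = 34,200.00 / 0.109 = 313,761.4679
Discount to today: PV = 313,761.4679 / (1 + 0.109)^7 = 313,761.4679 / 2.063103 = 152,082.34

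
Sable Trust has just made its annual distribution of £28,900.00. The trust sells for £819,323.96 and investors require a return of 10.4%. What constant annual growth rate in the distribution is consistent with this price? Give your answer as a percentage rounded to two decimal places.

P = D₀(1+g)/(r−g) ⇒ P(r−g) = D₀(1+g) ⇒ g(P+D₀) = P·r − D₀
g = (P·r − D₀)/(P + D₀) = (£819,323.96×0.104 − £28,900.00) / (£819,323.96 + £28,900.00) = 0.066385

6.64%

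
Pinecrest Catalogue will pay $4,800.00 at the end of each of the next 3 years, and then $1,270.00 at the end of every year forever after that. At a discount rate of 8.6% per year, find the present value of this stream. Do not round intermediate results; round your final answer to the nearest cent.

$23767.00

PV of 3-year annuity: $4,800.00 × [1 − (1+0.086)^−3] / 0.086 = 12237.35667
Perpetuity value at year 3: $1,270.00 / 0.086 = 14767.44186
PV of perpetuity: 14767.44186 / (1+0.086)^3 = 11529.64124
Total PV = 12237.35667 + 11529.64124 = 23766.99791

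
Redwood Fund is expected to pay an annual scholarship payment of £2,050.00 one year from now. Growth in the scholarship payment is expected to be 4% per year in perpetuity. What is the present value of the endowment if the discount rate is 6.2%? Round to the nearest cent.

£93181.82

Growing perpetuity: P = D₁ / (r − g) = £2,050.0000 / (0.062 − 0.04) = £93,181.82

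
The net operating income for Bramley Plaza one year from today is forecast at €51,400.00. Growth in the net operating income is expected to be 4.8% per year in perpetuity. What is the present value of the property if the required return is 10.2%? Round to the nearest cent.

Growing perpetuity: P = D₁ / (r − g) = €51,400.0000 / (0.102 − 0.048) = €951,851.85

€951851.85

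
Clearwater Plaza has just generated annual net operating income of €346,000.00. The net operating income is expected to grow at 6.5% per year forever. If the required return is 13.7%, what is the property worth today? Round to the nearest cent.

D₁ = D₀ × (1 + g) = €346,000.00 × 1.065 = €368,490.0000
Growing perpetuity: P = D₁ / (r − g) = €368,490.0000 / (0.137 − 0.065) = €5,117,916.67

€5117916.67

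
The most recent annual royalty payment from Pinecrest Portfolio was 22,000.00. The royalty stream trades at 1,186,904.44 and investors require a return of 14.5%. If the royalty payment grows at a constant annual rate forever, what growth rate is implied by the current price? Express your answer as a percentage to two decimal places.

P = D₀(1+g)/(r−g) ⇒ P(r−g) = D₀(1+g) ⇒ g(P+D₀) = P·r − D₀
g = (P·r − D₀)/(P + D₀) = (1,186,904.44×0.145 − 22,000.00) / (1,186,904.44 + 22,000.00) = 0.124163

12.42%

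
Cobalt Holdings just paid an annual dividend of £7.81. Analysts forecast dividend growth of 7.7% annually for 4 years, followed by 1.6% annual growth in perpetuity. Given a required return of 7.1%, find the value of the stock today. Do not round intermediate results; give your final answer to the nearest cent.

D_1 = 8.41137
D_2 = 9.05905
D_3 = 9.75659
D_4 = 10.50785
Terminal value at year 4: TV = D_4×(1+g_2)/(r−g_2) = 10.67598/0.055 = 194.10864
P_0 = D_1/(1+r)^1 + D_2/(1+r)^2 + D_3/(1+r)^3 + D_4/(1+r)^4 + TV/(1+r)^4
    = 7.85375 + 7.89775 + 7.94200 + 7.98649 + 147.53226 = 179.21225

£179.21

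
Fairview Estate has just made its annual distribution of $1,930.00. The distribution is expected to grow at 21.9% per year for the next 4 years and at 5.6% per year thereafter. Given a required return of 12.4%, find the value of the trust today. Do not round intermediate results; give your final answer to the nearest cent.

$50958.14

D_1 = 2352.67000
D_2 = 2867.90473
D_3 = 3495.97587
D_4 = 4261.59458
Terminal value at year 4: TV = D_4×(1+g_2)/(r−g_2) = 4500.24388/0.068 = 66180.05701
P_0 = D_1/(1+r)^1 + D_2/(1+r)^2 + D_3/(1+r)^3 + D_4/(1+r)^4 + TV/(1+r)^4
    = 2093.12278 + 2270.03262 + 2461.89481 + 2669.97310 + 41463.11174 = 50958.13504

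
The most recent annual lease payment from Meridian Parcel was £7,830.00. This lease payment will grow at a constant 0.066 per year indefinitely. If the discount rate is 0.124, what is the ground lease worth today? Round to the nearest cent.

£143910.00

D₁ = D₀ × (1 + g) = £7,830.00 × 1.066 = £8,346.7800
Growing perpetuity: P = D₁ / (r − g) = £8,346.7800 / (0.124 − 0.066) = £143,910.00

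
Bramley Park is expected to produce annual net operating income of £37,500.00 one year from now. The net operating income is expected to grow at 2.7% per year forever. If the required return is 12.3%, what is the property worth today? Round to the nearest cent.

Growing perpetuity: P = D₁ / (r − g) = £37,500.0000 / (0.123 − 0.027) = £390,625.00

£390625.00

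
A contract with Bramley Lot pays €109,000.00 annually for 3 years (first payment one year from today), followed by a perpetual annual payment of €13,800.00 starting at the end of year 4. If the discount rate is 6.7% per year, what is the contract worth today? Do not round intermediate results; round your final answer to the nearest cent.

PV of 3-year annuity: €109,000.00 × [1 − (1+0.067)^−3] / 0.067 = 287625.59531
Perpetuity value at year 3: €13,800.00 / 0.067 = 205970.14925
PV of perpetuity: 205970.14925 / (1+0.067)^3 = 169555.16563
Total PV = 287625.59531 + 169555.16563 = 457180.76094

€457180.76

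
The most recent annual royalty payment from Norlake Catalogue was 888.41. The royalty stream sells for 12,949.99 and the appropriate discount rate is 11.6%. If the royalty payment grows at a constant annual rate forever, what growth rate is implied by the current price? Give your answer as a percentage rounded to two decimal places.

P = D₀(1+g)/(r−g) ⇒ P(r−g) = D₀(1+g) ⇒ g(P+D₀) = P·r − D₀
g = (P·r − D₀)/(P + D₀) = (12,949.99×0.116 − 888.41) / (12,949.99 + 888.41) = 0.044354

4.44%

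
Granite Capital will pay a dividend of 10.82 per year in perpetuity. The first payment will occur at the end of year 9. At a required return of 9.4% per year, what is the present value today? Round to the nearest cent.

56.10

Value at end of year 8: C / r = 10.82 / 0.094 = 115.1064
Discount to today: PV = 115.1064 / (1 + 0.094)^8 = 115.1064 / 2.051817 = 56.10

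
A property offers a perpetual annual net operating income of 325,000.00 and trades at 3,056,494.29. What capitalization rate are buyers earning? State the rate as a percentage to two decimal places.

10.63%

P = C/r ⇒ r = C/P = 325,000.00/3,056,494.29 = 0.106331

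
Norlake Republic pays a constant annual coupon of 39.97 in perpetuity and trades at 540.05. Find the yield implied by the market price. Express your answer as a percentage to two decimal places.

P = C/r ⇒ r = C/P = 39.97/540.05 = 0.074012

7.40%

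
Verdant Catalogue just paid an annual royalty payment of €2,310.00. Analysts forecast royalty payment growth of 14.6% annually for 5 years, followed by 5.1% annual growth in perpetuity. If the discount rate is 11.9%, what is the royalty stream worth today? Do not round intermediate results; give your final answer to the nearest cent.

D_1 = 2647.26000
D_2 = 3033.75996
D_3 = 3476.68891
D_4 = 3984.28550
D_5 = 4565.99118
Terminal value at year 5: TV = D_5×(1+g_2)/(r−g_2) = 4798.85673/0.068 = 70571.42247
P_0 = D_1/(1+r)^1 + D_2/(1+r)^2 + D_3/(1+r)^3 + D_4/(1+r)^4 + D_5/(1+r)^5 + TV/(1+r)^5
    = 2365.73727 + 2422.81940 + 2481.27885 + 2541.14885 + 2602.46343 + 40223.36859 = 52636.81638

€52636.82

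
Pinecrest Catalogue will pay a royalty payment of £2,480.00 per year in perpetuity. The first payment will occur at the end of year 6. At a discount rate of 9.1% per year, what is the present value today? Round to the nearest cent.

Value at end of year 5: C / r = £2,480.00 / 0.091 = £27,252.7473
Discount to today: PV = £27,252.7473 / (1 + 0.091)^5 = £27,252.7473 / 1.545695 = £17,631.39

£17631.39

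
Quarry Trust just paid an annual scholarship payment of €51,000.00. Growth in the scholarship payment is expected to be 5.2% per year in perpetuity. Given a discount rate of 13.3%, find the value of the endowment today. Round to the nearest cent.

€662370.37

D₁ = D₀ × (1 + g) = €51,000.00 × 1.052 = €53,652.0000
Growing perpetuity: P = D₁ / (r − g) = €53,652.0000 / (0.133 − 0.052) = €662,370.37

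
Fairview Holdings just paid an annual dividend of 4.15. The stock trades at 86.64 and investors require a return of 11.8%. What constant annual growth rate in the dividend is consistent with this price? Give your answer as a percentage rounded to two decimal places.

6.69%

P = D₀(1+g)/(r−g) ⇒ P(r−g) = D₀(1+g) ⇒ g(P+D₀) = P·r − D₀
g = (P·r − D₀)/(P + D₀) = (86.64×0.118 − 4.15) / (86.64 + 4.15) = 0.066896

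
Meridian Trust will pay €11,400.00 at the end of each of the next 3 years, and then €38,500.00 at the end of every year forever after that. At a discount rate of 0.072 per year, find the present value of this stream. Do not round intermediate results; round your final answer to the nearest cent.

€463862.33

PV of 3-year annuity: €11,400.00 × [1 − (1+0.072)^−3] / 0.072 = 29808.21901
Perpetuity value at year 3: €38,500.00 / 0.072 = 534722.22222
PV of perpetuity: 534722.22222 / (1+0.072)^3 = 434054.11415
Total PV = 29808.21901 + 434054.11415 = 463862.33317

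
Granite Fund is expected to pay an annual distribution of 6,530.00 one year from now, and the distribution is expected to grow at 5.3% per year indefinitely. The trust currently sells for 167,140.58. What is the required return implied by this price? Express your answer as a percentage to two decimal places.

9.21%

P = D₁/(r − g) ⇒ r = D₁/P + g = 6,530.0000/167,140.58 + 0.053 = 0.039069 + 0.053 = 0.092069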